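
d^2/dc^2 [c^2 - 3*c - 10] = 2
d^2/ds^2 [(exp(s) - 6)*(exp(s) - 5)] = (4*exp(s) - 11)*exp(s)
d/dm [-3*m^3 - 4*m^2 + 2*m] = -9*m^2 - 8*m + 2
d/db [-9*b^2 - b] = -18*b - 1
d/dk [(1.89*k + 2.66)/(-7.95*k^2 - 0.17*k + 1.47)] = (15.0255*k^2 + 42.294*k + 3.2305)/(63.2025*k^4 + 2.703*k^3 - 23.3441*k^2 - 0.4998*k + 2.1609)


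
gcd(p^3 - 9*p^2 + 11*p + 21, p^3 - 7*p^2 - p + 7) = p^2 - 6*p - 7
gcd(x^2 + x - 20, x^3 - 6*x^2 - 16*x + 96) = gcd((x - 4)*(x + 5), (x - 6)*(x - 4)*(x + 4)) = x - 4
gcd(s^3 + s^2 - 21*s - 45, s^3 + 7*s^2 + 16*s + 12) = s + 3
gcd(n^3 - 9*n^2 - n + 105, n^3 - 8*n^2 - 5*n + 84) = n^2 - 4*n - 21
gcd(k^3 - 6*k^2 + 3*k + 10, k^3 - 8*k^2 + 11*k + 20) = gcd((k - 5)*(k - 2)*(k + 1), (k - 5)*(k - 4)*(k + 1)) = k^2 - 4*k - 5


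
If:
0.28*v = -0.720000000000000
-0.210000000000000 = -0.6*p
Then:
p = 0.35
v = -2.57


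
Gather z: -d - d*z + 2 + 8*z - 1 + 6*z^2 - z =-d + 6*z^2 + z*(7 - d) + 1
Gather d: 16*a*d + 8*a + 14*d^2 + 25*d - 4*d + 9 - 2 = 8*a + 14*d^2 + d*(16*a + 21) + 7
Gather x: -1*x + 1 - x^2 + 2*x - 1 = -x^2 + x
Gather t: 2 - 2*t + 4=6 - 2*t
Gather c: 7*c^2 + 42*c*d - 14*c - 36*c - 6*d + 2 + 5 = 7*c^2 + c*(42*d - 50) - 6*d + 7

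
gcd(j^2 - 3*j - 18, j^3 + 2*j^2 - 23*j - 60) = j + 3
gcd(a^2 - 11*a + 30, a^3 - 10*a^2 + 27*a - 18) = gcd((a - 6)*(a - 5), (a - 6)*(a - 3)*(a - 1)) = a - 6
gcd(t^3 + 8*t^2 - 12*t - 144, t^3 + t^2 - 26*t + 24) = t^2 + 2*t - 24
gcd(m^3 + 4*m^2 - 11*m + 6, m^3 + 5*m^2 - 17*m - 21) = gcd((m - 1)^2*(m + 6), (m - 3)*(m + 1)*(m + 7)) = 1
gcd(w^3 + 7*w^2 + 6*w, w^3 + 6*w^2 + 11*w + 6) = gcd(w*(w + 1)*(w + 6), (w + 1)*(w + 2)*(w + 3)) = w + 1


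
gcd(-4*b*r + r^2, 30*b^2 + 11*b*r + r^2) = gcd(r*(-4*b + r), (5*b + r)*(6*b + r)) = 1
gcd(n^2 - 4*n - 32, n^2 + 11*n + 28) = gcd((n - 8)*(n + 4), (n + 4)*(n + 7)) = n + 4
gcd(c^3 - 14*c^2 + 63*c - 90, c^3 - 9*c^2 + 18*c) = c^2 - 9*c + 18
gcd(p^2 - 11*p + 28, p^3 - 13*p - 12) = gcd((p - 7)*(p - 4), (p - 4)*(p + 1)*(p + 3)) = p - 4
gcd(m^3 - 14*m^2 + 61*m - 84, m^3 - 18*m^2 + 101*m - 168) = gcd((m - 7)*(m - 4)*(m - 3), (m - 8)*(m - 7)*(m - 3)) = m^2 - 10*m + 21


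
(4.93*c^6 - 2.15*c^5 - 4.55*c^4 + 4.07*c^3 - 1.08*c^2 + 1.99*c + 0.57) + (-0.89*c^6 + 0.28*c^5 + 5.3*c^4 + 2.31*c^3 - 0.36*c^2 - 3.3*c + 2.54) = 4.04*c^6 - 1.87*c^5 + 0.75*c^4 + 6.38*c^3 - 1.44*c^2 - 1.31*c + 3.11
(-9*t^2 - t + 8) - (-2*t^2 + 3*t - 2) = -7*t^2 - 4*t + 10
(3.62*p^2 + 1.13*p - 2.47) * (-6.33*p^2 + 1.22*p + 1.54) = -22.9146*p^4 - 2.7365*p^3 + 22.5885*p^2 - 1.2732*p - 3.8038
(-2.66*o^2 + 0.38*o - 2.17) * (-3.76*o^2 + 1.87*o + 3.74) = 10.0016*o^4 - 6.403*o^3 - 1.0786*o^2 - 2.6367*o - 8.1158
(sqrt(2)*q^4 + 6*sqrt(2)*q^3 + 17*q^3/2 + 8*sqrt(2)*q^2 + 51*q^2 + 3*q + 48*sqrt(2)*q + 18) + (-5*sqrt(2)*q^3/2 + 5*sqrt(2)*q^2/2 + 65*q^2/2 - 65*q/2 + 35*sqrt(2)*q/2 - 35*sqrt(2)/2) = sqrt(2)*q^4 + 7*sqrt(2)*q^3/2 + 17*q^3/2 + 21*sqrt(2)*q^2/2 + 167*q^2/2 - 59*q/2 + 131*sqrt(2)*q/2 - 35*sqrt(2)/2 + 18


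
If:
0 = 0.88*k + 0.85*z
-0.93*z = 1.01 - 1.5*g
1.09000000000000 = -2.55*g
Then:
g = -0.43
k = 1.71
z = -1.78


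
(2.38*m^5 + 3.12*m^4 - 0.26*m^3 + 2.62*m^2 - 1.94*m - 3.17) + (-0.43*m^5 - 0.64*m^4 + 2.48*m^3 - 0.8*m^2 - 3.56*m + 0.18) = 1.95*m^5 + 2.48*m^4 + 2.22*m^3 + 1.82*m^2 - 5.5*m - 2.99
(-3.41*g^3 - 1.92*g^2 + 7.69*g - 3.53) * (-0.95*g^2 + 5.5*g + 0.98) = 3.2395*g^5 - 16.931*g^4 - 21.2073*g^3 + 43.7669*g^2 - 11.8788*g - 3.4594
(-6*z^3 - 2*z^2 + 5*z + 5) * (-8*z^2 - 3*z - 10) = 48*z^5 + 34*z^4 + 26*z^3 - 35*z^2 - 65*z - 50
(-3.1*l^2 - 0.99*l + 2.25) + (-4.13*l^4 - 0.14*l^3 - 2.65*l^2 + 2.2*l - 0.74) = -4.13*l^4 - 0.14*l^3 - 5.75*l^2 + 1.21*l + 1.51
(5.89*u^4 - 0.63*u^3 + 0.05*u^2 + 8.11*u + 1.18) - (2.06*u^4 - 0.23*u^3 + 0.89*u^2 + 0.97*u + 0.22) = 3.83*u^4 - 0.4*u^3 - 0.84*u^2 + 7.14*u + 0.96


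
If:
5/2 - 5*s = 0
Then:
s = 1/2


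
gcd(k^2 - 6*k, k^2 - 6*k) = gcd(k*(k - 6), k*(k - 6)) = k^2 - 6*k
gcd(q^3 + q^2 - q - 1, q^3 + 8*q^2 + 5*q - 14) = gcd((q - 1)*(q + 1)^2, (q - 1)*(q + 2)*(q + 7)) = q - 1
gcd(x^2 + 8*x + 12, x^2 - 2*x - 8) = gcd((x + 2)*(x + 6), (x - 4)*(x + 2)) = x + 2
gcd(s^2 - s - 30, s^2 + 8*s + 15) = s + 5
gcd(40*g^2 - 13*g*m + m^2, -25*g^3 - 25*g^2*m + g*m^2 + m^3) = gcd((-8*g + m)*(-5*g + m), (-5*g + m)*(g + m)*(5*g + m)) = 5*g - m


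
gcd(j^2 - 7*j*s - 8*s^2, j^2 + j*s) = j + s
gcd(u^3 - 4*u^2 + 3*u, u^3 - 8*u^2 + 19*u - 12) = u^2 - 4*u + 3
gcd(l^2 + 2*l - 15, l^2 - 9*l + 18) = l - 3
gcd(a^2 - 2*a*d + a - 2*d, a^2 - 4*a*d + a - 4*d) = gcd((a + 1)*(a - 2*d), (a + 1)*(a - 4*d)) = a + 1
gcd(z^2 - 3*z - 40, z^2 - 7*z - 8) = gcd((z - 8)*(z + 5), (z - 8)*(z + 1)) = z - 8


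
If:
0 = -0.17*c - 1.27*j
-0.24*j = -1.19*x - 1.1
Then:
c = -37.0416666666667*x - 34.2401960784314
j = 4.95833333333333*x + 4.58333333333333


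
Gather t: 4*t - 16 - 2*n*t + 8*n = 8*n + t*(4 - 2*n) - 16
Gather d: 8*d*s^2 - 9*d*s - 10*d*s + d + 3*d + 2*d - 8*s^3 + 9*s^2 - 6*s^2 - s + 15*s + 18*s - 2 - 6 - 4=d*(8*s^2 - 19*s + 6) - 8*s^3 + 3*s^2 + 32*s - 12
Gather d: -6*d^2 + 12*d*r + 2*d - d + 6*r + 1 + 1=-6*d^2 + d*(12*r + 1) + 6*r + 2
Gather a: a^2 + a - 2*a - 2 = a^2 - a - 2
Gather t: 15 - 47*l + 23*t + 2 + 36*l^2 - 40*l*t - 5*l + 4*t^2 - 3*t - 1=36*l^2 - 52*l + 4*t^2 + t*(20 - 40*l) + 16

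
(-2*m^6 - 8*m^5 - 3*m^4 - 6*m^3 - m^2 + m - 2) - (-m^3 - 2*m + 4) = -2*m^6 - 8*m^5 - 3*m^4 - 5*m^3 - m^2 + 3*m - 6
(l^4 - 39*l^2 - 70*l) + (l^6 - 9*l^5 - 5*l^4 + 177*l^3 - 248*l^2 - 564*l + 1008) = l^6 - 9*l^5 - 4*l^4 + 177*l^3 - 287*l^2 - 634*l + 1008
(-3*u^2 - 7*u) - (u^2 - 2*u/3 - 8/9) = -4*u^2 - 19*u/3 + 8/9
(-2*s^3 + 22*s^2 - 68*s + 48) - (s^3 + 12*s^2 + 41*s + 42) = -3*s^3 + 10*s^2 - 109*s + 6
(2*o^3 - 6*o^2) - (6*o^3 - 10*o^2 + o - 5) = -4*o^3 + 4*o^2 - o + 5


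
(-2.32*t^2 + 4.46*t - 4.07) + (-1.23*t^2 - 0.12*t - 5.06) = -3.55*t^2 + 4.34*t - 9.13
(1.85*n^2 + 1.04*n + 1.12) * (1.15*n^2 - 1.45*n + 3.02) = 2.1275*n^4 - 1.4865*n^3 + 5.367*n^2 + 1.5168*n + 3.3824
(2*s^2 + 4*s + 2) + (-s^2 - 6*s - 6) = s^2 - 2*s - 4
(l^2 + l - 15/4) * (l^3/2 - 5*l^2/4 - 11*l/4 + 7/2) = l^5/2 - 3*l^4/4 - 47*l^3/8 + 87*l^2/16 + 221*l/16 - 105/8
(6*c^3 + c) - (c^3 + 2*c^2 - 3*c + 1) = 5*c^3 - 2*c^2 + 4*c - 1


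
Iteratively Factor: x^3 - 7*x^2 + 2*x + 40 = (x - 5)*(x^2 - 2*x - 8) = (x - 5)*(x + 2)*(x - 4)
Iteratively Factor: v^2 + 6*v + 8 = (v + 2)*(v + 4)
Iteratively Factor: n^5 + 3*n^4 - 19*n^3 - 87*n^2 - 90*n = (n + 3)*(n^4 - 19*n^2 - 30*n) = (n + 3)^2*(n^3 - 3*n^2 - 10*n) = (n + 2)*(n + 3)^2*(n^2 - 5*n) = (n - 5)*(n + 2)*(n + 3)^2*(n)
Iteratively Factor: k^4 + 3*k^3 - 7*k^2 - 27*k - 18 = (k + 3)*(k^3 - 7*k - 6) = (k - 3)*(k + 3)*(k^2 + 3*k + 2) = (k - 3)*(k + 1)*(k + 3)*(k + 2)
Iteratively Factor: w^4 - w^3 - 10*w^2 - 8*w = (w)*(w^3 - w^2 - 10*w - 8) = w*(w + 1)*(w^2 - 2*w - 8) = w*(w - 4)*(w + 1)*(w + 2)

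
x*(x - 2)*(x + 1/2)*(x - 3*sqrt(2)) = x^4 - 3*sqrt(2)*x^3 - 3*x^3/2 - x^2 + 9*sqrt(2)*x^2/2 + 3*sqrt(2)*x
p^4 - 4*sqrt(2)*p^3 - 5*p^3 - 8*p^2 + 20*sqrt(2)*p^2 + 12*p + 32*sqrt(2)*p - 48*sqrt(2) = (p - 6)*(p - 1)*(p + 2)*(p - 4*sqrt(2))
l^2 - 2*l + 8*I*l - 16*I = (l - 2)*(l + 8*I)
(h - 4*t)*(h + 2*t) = h^2 - 2*h*t - 8*t^2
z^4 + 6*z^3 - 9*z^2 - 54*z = z*(z - 3)*(z + 3)*(z + 6)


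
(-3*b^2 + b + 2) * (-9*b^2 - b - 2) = 27*b^4 - 6*b^3 - 13*b^2 - 4*b - 4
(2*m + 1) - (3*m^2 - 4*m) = -3*m^2 + 6*m + 1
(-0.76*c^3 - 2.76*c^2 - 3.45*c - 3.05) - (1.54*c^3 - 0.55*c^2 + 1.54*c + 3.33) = -2.3*c^3 - 2.21*c^2 - 4.99*c - 6.38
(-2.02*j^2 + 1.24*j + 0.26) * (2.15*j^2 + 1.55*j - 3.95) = -4.343*j^4 - 0.465*j^3 + 10.46*j^2 - 4.495*j - 1.027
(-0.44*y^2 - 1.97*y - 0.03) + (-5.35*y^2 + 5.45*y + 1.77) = -5.79*y^2 + 3.48*y + 1.74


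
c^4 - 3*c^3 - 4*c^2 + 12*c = c*(c - 3)*(c - 2)*(c + 2)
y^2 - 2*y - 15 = (y - 5)*(y + 3)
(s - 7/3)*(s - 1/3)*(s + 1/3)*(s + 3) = s^4 + 2*s^3/3 - 64*s^2/9 - 2*s/27 + 7/9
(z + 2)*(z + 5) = z^2 + 7*z + 10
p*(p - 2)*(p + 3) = p^3 + p^2 - 6*p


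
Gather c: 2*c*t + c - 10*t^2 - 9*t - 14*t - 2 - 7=c*(2*t + 1) - 10*t^2 - 23*t - 9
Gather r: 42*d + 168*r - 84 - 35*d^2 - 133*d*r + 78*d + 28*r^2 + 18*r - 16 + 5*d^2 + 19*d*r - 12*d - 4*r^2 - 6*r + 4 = -30*d^2 + 108*d + 24*r^2 + r*(180 - 114*d) - 96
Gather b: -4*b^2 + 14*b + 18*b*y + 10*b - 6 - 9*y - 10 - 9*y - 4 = -4*b^2 + b*(18*y + 24) - 18*y - 20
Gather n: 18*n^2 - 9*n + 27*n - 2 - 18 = 18*n^2 + 18*n - 20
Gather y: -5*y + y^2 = y^2 - 5*y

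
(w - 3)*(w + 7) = w^2 + 4*w - 21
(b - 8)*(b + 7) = b^2 - b - 56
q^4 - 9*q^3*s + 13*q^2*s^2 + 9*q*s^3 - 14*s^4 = (q - 7*s)*(q - 2*s)*(q - s)*(q + s)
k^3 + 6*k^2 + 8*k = k*(k + 2)*(k + 4)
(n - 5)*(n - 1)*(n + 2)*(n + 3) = n^4 - n^3 - 19*n^2 - 11*n + 30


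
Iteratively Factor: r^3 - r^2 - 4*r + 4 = (r - 2)*(r^2 + r - 2) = (r - 2)*(r + 2)*(r - 1)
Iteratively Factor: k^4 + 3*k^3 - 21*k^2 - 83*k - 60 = (k - 5)*(k^3 + 8*k^2 + 19*k + 12) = (k - 5)*(k + 4)*(k^2 + 4*k + 3) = (k - 5)*(k + 3)*(k + 4)*(k + 1)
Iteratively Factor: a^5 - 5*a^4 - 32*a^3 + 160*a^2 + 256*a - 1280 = (a - 4)*(a^4 - a^3 - 36*a^2 + 16*a + 320) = (a - 4)*(a + 4)*(a^3 - 5*a^2 - 16*a + 80) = (a - 5)*(a - 4)*(a + 4)*(a^2 - 16) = (a - 5)*(a - 4)^2*(a + 4)*(a + 4)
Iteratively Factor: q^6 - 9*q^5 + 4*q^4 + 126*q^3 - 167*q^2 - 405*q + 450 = (q - 5)*(q^5 - 4*q^4 - 16*q^3 + 46*q^2 + 63*q - 90) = (q - 5)*(q - 3)*(q^4 - q^3 - 19*q^2 - 11*q + 30) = (q - 5)*(q - 3)*(q + 2)*(q^3 - 3*q^2 - 13*q + 15) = (q - 5)*(q - 3)*(q - 1)*(q + 2)*(q^2 - 2*q - 15) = (q - 5)^2*(q - 3)*(q - 1)*(q + 2)*(q + 3)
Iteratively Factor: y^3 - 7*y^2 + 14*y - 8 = (y - 4)*(y^2 - 3*y + 2) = (y - 4)*(y - 1)*(y - 2)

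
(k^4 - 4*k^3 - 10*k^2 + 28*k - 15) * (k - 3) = k^5 - 7*k^4 + 2*k^3 + 58*k^2 - 99*k + 45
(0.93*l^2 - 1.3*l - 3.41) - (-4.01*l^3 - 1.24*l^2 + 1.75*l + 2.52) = 4.01*l^3 + 2.17*l^2 - 3.05*l - 5.93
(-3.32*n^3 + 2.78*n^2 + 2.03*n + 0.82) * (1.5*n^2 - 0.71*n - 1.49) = -4.98*n^5 + 6.5272*n^4 + 6.018*n^3 - 4.3535*n^2 - 3.6069*n - 1.2218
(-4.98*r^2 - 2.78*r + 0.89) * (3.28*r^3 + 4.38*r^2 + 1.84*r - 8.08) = -16.3344*r^5 - 30.9308*r^4 - 18.4204*r^3 + 39.0214*r^2 + 24.1*r - 7.1912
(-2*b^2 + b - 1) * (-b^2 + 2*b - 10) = 2*b^4 - 5*b^3 + 23*b^2 - 12*b + 10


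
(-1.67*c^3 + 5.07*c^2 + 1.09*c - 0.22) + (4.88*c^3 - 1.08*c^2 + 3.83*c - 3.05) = 3.21*c^3 + 3.99*c^2 + 4.92*c - 3.27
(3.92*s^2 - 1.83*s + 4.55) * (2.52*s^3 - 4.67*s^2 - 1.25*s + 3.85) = 9.8784*s^5 - 22.918*s^4 + 15.1121*s^3 - 3.869*s^2 - 12.733*s + 17.5175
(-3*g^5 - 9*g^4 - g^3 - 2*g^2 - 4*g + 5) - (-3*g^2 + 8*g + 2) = -3*g^5 - 9*g^4 - g^3 + g^2 - 12*g + 3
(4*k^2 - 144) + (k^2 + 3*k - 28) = 5*k^2 + 3*k - 172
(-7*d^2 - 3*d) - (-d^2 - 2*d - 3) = -6*d^2 - d + 3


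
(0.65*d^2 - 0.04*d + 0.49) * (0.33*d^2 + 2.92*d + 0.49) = 0.2145*d^4 + 1.8848*d^3 + 0.3634*d^2 + 1.4112*d + 0.2401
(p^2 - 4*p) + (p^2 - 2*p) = 2*p^2 - 6*p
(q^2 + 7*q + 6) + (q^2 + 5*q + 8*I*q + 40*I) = 2*q^2 + 12*q + 8*I*q + 6 + 40*I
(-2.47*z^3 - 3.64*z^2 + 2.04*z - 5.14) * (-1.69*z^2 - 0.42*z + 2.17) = 4.1743*z^5 + 7.189*z^4 - 7.2787*z^3 - 0.0690000000000011*z^2 + 6.5856*z - 11.1538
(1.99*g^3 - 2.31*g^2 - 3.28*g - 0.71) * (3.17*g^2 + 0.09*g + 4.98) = 6.3083*g^5 - 7.1436*g^4 - 0.695299999999997*g^3 - 14.0497*g^2 - 16.3983*g - 3.5358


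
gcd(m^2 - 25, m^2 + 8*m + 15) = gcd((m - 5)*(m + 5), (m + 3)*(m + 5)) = m + 5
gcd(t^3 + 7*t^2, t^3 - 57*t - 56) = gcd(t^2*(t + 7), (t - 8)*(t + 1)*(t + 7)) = t + 7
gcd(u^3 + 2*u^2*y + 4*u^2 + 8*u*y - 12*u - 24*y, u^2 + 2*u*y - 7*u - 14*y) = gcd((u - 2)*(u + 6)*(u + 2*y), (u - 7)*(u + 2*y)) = u + 2*y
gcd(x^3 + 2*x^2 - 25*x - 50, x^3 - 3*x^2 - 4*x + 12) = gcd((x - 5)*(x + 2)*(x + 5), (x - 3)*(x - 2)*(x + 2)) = x + 2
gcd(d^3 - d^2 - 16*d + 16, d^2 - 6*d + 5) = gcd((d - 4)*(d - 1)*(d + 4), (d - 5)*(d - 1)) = d - 1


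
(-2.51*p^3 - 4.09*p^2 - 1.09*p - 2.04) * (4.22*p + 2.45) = -10.5922*p^4 - 23.4093*p^3 - 14.6203*p^2 - 11.2793*p - 4.998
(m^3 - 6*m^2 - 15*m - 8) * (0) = 0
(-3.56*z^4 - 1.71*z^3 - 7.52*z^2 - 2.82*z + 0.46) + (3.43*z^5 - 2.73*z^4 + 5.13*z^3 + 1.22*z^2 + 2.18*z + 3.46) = 3.43*z^5 - 6.29*z^4 + 3.42*z^3 - 6.3*z^2 - 0.64*z + 3.92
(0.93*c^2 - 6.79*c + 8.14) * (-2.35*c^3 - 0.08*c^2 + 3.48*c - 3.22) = -2.1855*c^5 + 15.8821*c^4 - 15.3494*c^3 - 27.275*c^2 + 50.191*c - 26.2108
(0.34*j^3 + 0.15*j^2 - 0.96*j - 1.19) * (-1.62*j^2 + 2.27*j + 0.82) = -0.5508*j^5 + 0.5288*j^4 + 2.1745*j^3 - 0.1284*j^2 - 3.4885*j - 0.9758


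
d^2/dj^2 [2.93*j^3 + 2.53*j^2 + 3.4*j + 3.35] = 17.58*j + 5.06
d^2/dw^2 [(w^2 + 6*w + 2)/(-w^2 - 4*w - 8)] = 4*(-w^3 + 9*w^2 + 60*w + 56)/(w^6 + 12*w^5 + 72*w^4 + 256*w^3 + 576*w^2 + 768*w + 512)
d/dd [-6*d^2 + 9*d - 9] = 9 - 12*d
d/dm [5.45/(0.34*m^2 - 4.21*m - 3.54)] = (22.9445 - 3.706*m)/(-0.34*m^2 + 4.21*m + 3.54)^2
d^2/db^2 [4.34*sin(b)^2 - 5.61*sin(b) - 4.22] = 5.61*sin(b) + 8.68*cos(2*b)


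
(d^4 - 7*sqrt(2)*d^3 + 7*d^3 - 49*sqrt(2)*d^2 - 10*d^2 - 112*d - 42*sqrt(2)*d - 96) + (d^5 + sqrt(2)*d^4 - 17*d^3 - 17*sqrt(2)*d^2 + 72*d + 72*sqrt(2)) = d^5 + d^4 + sqrt(2)*d^4 - 10*d^3 - 7*sqrt(2)*d^3 - 66*sqrt(2)*d^2 - 10*d^2 - 42*sqrt(2)*d - 40*d - 96 + 72*sqrt(2)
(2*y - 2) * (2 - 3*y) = -6*y^2 + 10*y - 4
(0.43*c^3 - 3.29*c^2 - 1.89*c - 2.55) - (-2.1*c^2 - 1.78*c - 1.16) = 0.43*c^3 - 1.19*c^2 - 0.11*c - 1.39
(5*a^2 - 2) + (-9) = 5*a^2 - 11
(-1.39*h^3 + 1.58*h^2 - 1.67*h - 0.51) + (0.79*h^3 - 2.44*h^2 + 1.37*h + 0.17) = -0.6*h^3 - 0.86*h^2 - 0.3*h - 0.34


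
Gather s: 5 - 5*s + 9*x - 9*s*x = s*(-9*x - 5) + 9*x + 5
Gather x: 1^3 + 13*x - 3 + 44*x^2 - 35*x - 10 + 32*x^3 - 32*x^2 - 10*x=32*x^3 + 12*x^2 - 32*x - 12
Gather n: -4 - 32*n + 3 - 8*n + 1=-40*n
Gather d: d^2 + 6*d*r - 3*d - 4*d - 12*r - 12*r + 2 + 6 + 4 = d^2 + d*(6*r - 7) - 24*r + 12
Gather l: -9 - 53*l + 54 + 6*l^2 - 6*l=6*l^2 - 59*l + 45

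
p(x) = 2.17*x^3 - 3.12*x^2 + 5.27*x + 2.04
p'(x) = 6.51*x^2 - 6.24*x + 5.27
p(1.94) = 16.37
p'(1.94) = 17.67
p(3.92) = 105.47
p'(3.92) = 80.84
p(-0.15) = 1.17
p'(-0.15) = 6.35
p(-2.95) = -96.37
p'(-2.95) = 80.33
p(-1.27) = -14.13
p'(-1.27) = 23.69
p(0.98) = 6.25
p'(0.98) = 5.41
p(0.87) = 5.69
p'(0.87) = 4.77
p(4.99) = 220.27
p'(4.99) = 136.23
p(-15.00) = -8102.76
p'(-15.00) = 1563.62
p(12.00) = 3365.76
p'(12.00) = 867.83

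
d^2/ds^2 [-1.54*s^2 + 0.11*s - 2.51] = -3.08000000000000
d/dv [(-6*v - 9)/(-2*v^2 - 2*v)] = 3*(-2*v^2 - 6*v - 3)/(2*v^2*(v^2 + 2*v + 1))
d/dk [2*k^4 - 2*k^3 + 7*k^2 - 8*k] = 8*k^3 - 6*k^2 + 14*k - 8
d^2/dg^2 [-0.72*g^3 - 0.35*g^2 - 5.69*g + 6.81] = -4.32*g - 0.7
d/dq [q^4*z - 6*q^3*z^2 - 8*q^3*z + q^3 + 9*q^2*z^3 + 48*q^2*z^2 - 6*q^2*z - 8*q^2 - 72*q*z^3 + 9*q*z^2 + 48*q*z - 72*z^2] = 4*q^3*z - 18*q^2*z^2 - 24*q^2*z + 3*q^2 + 18*q*z^3 + 96*q*z^2 - 12*q*z - 16*q - 72*z^3 + 9*z^2 + 48*z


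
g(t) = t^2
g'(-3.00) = -6.00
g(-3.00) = 9.00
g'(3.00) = 6.00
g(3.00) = 9.00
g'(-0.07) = -0.14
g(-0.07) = 0.00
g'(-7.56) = -15.12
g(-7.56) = 57.15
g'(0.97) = 1.94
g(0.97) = 0.94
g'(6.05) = 12.10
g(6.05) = 36.60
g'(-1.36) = -2.72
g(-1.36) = 1.85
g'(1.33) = 2.66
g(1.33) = 1.77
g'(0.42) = 0.84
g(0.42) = 0.18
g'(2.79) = 5.58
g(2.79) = 7.78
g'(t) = 2*t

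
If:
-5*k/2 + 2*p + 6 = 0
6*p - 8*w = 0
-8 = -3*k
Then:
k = 8/3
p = 1/3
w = 1/4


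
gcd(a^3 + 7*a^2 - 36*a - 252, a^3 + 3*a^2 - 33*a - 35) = a + 7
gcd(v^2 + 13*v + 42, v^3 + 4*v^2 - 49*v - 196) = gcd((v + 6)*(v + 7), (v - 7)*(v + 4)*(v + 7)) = v + 7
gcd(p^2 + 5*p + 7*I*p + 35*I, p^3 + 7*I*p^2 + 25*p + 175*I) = p + 7*I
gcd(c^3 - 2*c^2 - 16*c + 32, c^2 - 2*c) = c - 2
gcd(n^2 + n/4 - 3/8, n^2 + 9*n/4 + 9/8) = n + 3/4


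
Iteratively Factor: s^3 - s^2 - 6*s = (s - 3)*(s^2 + 2*s) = (s - 3)*(s + 2)*(s)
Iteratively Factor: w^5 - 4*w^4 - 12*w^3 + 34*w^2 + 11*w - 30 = (w + 3)*(w^4 - 7*w^3 + 9*w^2 + 7*w - 10) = (w - 2)*(w + 3)*(w^3 - 5*w^2 - w + 5) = (w - 2)*(w - 1)*(w + 3)*(w^2 - 4*w - 5) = (w - 5)*(w - 2)*(w - 1)*(w + 3)*(w + 1)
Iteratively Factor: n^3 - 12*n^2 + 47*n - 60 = (n - 3)*(n^2 - 9*n + 20) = (n - 5)*(n - 3)*(n - 4)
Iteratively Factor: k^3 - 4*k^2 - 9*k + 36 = (k + 3)*(k^2 - 7*k + 12) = (k - 4)*(k + 3)*(k - 3)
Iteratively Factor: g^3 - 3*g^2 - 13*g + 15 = (g + 3)*(g^2 - 6*g + 5) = (g - 5)*(g + 3)*(g - 1)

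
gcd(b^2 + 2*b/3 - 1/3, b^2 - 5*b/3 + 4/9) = b - 1/3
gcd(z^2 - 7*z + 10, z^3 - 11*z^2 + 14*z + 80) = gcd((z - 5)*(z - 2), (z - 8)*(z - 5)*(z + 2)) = z - 5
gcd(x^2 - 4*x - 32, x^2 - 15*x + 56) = x - 8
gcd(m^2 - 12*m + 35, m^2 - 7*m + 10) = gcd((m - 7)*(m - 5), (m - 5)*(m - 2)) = m - 5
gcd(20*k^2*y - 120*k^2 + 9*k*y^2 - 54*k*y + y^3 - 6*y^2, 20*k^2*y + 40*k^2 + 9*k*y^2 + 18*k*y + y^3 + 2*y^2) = 20*k^2 + 9*k*y + y^2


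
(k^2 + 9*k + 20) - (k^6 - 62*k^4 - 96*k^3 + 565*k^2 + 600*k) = -k^6 + 62*k^4 + 96*k^3 - 564*k^2 - 591*k + 20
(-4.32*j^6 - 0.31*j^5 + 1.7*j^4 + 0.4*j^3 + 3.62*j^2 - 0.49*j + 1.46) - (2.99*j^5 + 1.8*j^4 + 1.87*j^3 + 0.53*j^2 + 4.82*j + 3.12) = -4.32*j^6 - 3.3*j^5 - 0.1*j^4 - 1.47*j^3 + 3.09*j^2 - 5.31*j - 1.66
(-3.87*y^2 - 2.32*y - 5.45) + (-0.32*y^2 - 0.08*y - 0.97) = -4.19*y^2 - 2.4*y - 6.42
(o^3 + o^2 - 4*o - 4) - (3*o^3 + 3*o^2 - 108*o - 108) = -2*o^3 - 2*o^2 + 104*o + 104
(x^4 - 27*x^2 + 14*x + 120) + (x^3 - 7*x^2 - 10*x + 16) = x^4 + x^3 - 34*x^2 + 4*x + 136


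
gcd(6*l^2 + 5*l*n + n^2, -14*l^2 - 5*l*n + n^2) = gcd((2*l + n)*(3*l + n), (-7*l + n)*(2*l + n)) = 2*l + n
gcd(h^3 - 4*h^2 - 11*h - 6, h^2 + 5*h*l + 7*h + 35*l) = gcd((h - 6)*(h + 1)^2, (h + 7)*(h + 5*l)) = 1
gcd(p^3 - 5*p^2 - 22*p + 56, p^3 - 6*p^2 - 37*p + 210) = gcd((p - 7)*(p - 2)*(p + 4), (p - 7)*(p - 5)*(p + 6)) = p - 7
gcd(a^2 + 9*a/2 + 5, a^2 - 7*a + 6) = 1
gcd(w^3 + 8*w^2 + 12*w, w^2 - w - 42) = w + 6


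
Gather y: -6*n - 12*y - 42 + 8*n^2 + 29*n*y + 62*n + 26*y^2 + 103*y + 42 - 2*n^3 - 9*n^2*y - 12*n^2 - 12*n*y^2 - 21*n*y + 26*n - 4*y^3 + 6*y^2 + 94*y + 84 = -2*n^3 - 4*n^2 + 82*n - 4*y^3 + y^2*(32 - 12*n) + y*(-9*n^2 + 8*n + 185) + 84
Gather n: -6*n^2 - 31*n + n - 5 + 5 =-6*n^2 - 30*n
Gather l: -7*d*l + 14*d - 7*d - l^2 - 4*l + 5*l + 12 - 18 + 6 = 7*d - l^2 + l*(1 - 7*d)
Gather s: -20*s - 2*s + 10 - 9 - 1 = -22*s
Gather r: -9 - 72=-81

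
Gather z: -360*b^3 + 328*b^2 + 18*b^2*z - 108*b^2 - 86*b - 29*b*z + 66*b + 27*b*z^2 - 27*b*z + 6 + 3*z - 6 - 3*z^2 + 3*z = -360*b^3 + 220*b^2 - 20*b + z^2*(27*b - 3) + z*(18*b^2 - 56*b + 6)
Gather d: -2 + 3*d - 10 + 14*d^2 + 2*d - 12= 14*d^2 + 5*d - 24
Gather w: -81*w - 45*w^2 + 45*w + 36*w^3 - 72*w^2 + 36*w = 36*w^3 - 117*w^2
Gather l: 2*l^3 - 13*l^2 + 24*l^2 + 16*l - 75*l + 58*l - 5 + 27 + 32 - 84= 2*l^3 + 11*l^2 - l - 30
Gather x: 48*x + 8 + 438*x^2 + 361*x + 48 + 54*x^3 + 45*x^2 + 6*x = 54*x^3 + 483*x^2 + 415*x + 56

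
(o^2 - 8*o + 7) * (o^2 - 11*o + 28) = o^4 - 19*o^3 + 123*o^2 - 301*o + 196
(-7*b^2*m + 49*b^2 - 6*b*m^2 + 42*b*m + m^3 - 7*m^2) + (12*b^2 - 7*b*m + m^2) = -7*b^2*m + 61*b^2 - 6*b*m^2 + 35*b*m + m^3 - 6*m^2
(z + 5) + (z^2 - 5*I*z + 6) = z^2 + z - 5*I*z + 11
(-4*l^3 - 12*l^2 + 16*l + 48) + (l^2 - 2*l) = -4*l^3 - 11*l^2 + 14*l + 48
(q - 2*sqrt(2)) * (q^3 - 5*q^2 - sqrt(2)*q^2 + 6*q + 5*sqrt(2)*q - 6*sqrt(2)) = q^4 - 5*q^3 - 3*sqrt(2)*q^3 + 10*q^2 + 15*sqrt(2)*q^2 - 18*sqrt(2)*q - 20*q + 24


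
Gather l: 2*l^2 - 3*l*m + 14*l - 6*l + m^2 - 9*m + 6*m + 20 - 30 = 2*l^2 + l*(8 - 3*m) + m^2 - 3*m - 10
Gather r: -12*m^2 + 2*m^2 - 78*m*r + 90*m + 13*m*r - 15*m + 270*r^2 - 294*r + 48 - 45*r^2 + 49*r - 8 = -10*m^2 + 75*m + 225*r^2 + r*(-65*m - 245) + 40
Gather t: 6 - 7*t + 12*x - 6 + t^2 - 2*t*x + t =t^2 + t*(-2*x - 6) + 12*x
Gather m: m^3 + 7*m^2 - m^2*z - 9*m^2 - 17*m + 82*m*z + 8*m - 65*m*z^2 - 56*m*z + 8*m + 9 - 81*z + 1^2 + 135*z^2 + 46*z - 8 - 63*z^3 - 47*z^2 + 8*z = m^3 + m^2*(-z - 2) + m*(-65*z^2 + 26*z - 1) - 63*z^3 + 88*z^2 - 27*z + 2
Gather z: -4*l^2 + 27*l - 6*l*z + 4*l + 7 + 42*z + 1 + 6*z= -4*l^2 + 31*l + z*(48 - 6*l) + 8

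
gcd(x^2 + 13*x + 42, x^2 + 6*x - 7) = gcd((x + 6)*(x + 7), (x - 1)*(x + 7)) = x + 7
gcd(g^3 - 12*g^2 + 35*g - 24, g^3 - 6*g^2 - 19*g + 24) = g^2 - 9*g + 8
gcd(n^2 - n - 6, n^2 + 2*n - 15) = n - 3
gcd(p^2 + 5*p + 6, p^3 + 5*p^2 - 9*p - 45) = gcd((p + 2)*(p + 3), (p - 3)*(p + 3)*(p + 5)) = p + 3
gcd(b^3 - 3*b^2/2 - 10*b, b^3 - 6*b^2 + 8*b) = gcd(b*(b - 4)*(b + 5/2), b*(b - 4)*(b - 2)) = b^2 - 4*b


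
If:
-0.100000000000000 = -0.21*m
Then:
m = 0.48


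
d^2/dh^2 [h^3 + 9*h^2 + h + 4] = 6*h + 18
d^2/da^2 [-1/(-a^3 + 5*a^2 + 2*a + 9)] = 2*((5 - 3*a)*(-a^3 + 5*a^2 + 2*a + 9) - (-3*a^2 + 10*a + 2)^2)/(-a^3 + 5*a^2 + 2*a + 9)^3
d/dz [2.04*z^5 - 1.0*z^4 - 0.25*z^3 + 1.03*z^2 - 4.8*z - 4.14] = 10.2*z^4 - 4.0*z^3 - 0.75*z^2 + 2.06*z - 4.8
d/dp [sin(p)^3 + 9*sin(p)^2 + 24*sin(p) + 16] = 3*(sin(p)^2 + 6*sin(p) + 8)*cos(p)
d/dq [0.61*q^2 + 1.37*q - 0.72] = 1.22*q + 1.37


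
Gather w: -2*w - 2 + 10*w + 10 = 8*w + 8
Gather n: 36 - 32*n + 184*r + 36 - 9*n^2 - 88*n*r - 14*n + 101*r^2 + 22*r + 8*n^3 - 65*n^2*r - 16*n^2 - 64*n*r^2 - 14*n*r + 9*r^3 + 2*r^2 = 8*n^3 + n^2*(-65*r - 25) + n*(-64*r^2 - 102*r - 46) + 9*r^3 + 103*r^2 + 206*r + 72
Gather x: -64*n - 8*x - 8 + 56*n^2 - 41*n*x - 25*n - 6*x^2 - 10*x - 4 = 56*n^2 - 89*n - 6*x^2 + x*(-41*n - 18) - 12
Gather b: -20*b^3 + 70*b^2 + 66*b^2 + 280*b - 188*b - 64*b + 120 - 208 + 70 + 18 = -20*b^3 + 136*b^2 + 28*b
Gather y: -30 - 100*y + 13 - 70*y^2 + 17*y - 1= -70*y^2 - 83*y - 18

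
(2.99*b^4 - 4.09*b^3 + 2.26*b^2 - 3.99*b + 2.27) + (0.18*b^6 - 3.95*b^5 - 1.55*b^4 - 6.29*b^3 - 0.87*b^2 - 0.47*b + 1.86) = 0.18*b^6 - 3.95*b^5 + 1.44*b^4 - 10.38*b^3 + 1.39*b^2 - 4.46*b + 4.13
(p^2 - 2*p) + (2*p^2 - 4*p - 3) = 3*p^2 - 6*p - 3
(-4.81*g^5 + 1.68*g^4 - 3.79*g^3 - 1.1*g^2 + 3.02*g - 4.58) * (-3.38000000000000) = 16.2578*g^5 - 5.6784*g^4 + 12.8102*g^3 + 3.718*g^2 - 10.2076*g + 15.4804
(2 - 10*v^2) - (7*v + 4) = -10*v^2 - 7*v - 2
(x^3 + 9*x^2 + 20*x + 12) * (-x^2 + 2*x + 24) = -x^5 - 7*x^4 + 22*x^3 + 244*x^2 + 504*x + 288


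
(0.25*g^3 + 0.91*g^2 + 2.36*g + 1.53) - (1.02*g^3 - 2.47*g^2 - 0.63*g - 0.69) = -0.77*g^3 + 3.38*g^2 + 2.99*g + 2.22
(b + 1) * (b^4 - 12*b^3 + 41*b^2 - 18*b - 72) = b^5 - 11*b^4 + 29*b^3 + 23*b^2 - 90*b - 72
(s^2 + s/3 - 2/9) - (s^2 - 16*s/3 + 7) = 17*s/3 - 65/9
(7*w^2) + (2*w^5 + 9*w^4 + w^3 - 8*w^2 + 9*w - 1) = 2*w^5 + 9*w^4 + w^3 - w^2 + 9*w - 1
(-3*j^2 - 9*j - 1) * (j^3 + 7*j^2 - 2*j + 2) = -3*j^5 - 30*j^4 - 58*j^3 + 5*j^2 - 16*j - 2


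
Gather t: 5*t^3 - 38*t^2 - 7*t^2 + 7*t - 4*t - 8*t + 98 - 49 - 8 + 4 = 5*t^3 - 45*t^2 - 5*t + 45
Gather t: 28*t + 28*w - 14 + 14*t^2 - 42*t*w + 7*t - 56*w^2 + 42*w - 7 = 14*t^2 + t*(35 - 42*w) - 56*w^2 + 70*w - 21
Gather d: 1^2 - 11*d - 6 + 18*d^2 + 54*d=18*d^2 + 43*d - 5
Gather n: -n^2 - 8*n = -n^2 - 8*n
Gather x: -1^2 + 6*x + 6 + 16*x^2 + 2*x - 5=16*x^2 + 8*x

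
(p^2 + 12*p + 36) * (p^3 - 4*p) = p^5 + 12*p^4 + 32*p^3 - 48*p^2 - 144*p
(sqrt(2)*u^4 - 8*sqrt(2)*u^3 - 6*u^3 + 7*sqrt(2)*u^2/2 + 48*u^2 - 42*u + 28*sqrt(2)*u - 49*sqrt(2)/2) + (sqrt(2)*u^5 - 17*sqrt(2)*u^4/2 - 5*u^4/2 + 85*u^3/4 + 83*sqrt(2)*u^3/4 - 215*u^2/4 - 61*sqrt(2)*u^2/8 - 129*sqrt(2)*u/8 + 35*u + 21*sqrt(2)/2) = sqrt(2)*u^5 - 15*sqrt(2)*u^4/2 - 5*u^4/2 + 61*u^3/4 + 51*sqrt(2)*u^3/4 - 33*sqrt(2)*u^2/8 - 23*u^2/4 - 7*u + 95*sqrt(2)*u/8 - 14*sqrt(2)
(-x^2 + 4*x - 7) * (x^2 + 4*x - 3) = -x^4 + 12*x^2 - 40*x + 21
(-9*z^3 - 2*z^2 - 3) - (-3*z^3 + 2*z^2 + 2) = -6*z^3 - 4*z^2 - 5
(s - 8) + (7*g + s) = 7*g + 2*s - 8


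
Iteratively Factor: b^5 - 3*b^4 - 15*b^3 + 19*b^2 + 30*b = (b - 5)*(b^4 + 2*b^3 - 5*b^2 - 6*b) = (b - 5)*(b - 2)*(b^3 + 4*b^2 + 3*b) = (b - 5)*(b - 2)*(b + 3)*(b^2 + b) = (b - 5)*(b - 2)*(b + 1)*(b + 3)*(b)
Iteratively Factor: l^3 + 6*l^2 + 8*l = (l)*(l^2 + 6*l + 8) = l*(l + 4)*(l + 2)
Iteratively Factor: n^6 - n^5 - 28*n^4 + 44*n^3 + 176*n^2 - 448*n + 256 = (n + 4)*(n^5 - 5*n^4 - 8*n^3 + 76*n^2 - 128*n + 64) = (n - 2)*(n + 4)*(n^4 - 3*n^3 - 14*n^2 + 48*n - 32) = (n - 2)*(n - 1)*(n + 4)*(n^3 - 2*n^2 - 16*n + 32) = (n - 2)^2*(n - 1)*(n + 4)*(n^2 - 16) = (n - 2)^2*(n - 1)*(n + 4)^2*(n - 4)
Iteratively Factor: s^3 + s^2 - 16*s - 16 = (s + 1)*(s^2 - 16) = (s + 1)*(s + 4)*(s - 4)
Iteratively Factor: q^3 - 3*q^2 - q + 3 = (q + 1)*(q^2 - 4*q + 3) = (q - 3)*(q + 1)*(q - 1)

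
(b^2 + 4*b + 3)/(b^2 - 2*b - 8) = (b^2 + 4*b + 3)/(b^2 - 2*b - 8)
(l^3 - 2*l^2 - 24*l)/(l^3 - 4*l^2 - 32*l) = (l - 6)/(l - 8)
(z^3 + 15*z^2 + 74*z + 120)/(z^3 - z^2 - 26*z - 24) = (z^2 + 11*z + 30)/(z^2 - 5*z - 6)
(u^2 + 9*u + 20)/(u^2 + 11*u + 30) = (u + 4)/(u + 6)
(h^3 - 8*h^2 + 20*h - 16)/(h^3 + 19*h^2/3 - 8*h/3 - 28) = 3*(h^2 - 6*h + 8)/(3*h^2 + 25*h + 42)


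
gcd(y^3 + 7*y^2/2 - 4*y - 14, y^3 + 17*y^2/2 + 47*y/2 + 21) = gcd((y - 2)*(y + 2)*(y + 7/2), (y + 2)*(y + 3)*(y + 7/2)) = y^2 + 11*y/2 + 7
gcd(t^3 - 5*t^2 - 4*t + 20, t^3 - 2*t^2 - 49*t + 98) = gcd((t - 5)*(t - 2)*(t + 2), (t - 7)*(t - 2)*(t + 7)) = t - 2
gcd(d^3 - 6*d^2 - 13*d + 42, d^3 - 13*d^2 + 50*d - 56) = d^2 - 9*d + 14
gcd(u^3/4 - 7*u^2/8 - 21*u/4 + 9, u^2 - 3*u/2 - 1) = 1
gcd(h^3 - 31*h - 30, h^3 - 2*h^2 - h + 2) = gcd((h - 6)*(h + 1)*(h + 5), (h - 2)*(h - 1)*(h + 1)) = h + 1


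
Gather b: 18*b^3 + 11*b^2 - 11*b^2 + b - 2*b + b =18*b^3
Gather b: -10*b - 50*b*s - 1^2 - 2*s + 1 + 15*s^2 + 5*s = b*(-50*s - 10) + 15*s^2 + 3*s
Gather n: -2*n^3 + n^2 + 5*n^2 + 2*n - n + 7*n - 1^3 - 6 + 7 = -2*n^3 + 6*n^2 + 8*n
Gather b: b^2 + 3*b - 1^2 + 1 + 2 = b^2 + 3*b + 2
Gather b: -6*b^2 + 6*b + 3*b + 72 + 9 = -6*b^2 + 9*b + 81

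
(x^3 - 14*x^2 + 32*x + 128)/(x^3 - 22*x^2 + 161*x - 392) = (x^2 - 6*x - 16)/(x^2 - 14*x + 49)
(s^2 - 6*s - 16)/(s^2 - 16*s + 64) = (s + 2)/(s - 8)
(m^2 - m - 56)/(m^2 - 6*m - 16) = (m + 7)/(m + 2)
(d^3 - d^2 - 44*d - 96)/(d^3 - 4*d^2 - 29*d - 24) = (d + 4)/(d + 1)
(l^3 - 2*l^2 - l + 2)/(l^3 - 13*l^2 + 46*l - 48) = (l^2 - 1)/(l^2 - 11*l + 24)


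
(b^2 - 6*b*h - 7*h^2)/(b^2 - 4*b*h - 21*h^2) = (b + h)/(b + 3*h)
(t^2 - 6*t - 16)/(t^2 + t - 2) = (t - 8)/(t - 1)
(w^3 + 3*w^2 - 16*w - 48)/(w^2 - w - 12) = w + 4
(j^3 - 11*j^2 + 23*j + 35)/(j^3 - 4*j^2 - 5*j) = (j - 7)/j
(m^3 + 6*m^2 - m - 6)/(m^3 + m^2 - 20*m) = (m^3 + 6*m^2 - m - 6)/(m*(m^2 + m - 20))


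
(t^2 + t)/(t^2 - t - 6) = t*(t + 1)/(t^2 - t - 6)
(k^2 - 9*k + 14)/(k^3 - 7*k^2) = (k - 2)/k^2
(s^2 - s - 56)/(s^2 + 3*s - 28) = (s - 8)/(s - 4)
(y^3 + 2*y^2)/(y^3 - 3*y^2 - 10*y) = y/(y - 5)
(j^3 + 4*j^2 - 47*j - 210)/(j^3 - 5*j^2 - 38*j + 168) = (j + 5)/(j - 4)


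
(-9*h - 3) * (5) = -45*h - 15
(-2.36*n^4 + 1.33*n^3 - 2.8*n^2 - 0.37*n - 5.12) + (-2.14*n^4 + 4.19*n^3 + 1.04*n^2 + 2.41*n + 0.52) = -4.5*n^4 + 5.52*n^3 - 1.76*n^2 + 2.04*n - 4.6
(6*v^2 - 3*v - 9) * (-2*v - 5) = -12*v^3 - 24*v^2 + 33*v + 45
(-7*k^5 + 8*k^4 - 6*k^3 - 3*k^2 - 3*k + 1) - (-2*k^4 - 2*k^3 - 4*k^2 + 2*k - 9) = -7*k^5 + 10*k^4 - 4*k^3 + k^2 - 5*k + 10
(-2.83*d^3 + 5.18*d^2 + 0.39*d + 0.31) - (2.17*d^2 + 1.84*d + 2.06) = -2.83*d^3 + 3.01*d^2 - 1.45*d - 1.75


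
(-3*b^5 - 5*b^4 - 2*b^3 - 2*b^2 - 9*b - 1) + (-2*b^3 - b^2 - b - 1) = -3*b^5 - 5*b^4 - 4*b^3 - 3*b^2 - 10*b - 2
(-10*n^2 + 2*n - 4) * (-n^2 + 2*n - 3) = 10*n^4 - 22*n^3 + 38*n^2 - 14*n + 12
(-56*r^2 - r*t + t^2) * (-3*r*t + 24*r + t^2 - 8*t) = 168*r^3*t - 1344*r^3 - 53*r^2*t^2 + 424*r^2*t - 4*r*t^3 + 32*r*t^2 + t^4 - 8*t^3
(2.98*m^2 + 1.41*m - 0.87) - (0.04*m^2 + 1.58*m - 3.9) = 2.94*m^2 - 0.17*m + 3.03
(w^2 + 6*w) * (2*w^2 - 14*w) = 2*w^4 - 2*w^3 - 84*w^2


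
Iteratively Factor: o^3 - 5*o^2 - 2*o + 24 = (o - 4)*(o^2 - o - 6) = (o - 4)*(o - 3)*(o + 2)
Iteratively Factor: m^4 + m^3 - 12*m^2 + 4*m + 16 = (m + 4)*(m^3 - 3*m^2 + 4) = (m + 1)*(m + 4)*(m^2 - 4*m + 4) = (m - 2)*(m + 1)*(m + 4)*(m - 2)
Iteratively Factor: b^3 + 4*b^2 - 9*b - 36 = (b - 3)*(b^2 + 7*b + 12) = (b - 3)*(b + 3)*(b + 4)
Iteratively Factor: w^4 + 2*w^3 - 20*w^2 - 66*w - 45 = (w - 5)*(w^3 + 7*w^2 + 15*w + 9) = (w - 5)*(w + 3)*(w^2 + 4*w + 3) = (w - 5)*(w + 1)*(w + 3)*(w + 3)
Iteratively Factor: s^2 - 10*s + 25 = (s - 5)*(s - 5)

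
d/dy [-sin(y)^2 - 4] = -sin(2*y)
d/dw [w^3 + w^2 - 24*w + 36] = 3*w^2 + 2*w - 24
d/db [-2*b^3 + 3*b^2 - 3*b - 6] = -6*b^2 + 6*b - 3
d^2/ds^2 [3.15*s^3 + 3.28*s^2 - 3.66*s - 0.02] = 18.9*s + 6.56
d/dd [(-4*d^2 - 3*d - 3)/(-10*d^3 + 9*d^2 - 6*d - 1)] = (-40*d^4 - 60*d^3 - 39*d^2 + 62*d - 15)/(100*d^6 - 180*d^5 + 201*d^4 - 88*d^3 + 18*d^2 + 12*d + 1)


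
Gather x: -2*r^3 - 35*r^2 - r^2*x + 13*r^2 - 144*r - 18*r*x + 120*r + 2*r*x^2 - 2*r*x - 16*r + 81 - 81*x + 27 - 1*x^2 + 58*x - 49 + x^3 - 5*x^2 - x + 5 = -2*r^3 - 22*r^2 - 40*r + x^3 + x^2*(2*r - 6) + x*(-r^2 - 20*r - 24) + 64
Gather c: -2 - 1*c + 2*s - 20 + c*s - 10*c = c*(s - 11) + 2*s - 22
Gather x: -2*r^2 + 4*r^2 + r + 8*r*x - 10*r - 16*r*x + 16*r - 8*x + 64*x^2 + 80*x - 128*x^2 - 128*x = 2*r^2 + 7*r - 64*x^2 + x*(-8*r - 56)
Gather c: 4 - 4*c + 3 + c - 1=6 - 3*c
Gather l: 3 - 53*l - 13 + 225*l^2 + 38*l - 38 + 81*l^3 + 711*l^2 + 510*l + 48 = 81*l^3 + 936*l^2 + 495*l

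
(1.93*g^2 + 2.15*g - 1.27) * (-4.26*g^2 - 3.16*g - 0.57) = -8.2218*g^4 - 15.2578*g^3 - 2.4839*g^2 + 2.7877*g + 0.7239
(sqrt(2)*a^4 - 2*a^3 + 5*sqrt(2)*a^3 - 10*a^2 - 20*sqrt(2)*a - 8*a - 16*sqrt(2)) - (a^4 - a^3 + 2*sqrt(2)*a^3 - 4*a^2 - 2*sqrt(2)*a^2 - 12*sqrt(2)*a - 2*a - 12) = -a^4 + sqrt(2)*a^4 - a^3 + 3*sqrt(2)*a^3 - 6*a^2 + 2*sqrt(2)*a^2 - 8*sqrt(2)*a - 6*a - 16*sqrt(2) + 12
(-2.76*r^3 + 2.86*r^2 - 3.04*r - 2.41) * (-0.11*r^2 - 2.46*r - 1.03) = 0.3036*r^5 + 6.475*r^4 - 3.8584*r^3 + 4.7977*r^2 + 9.0598*r + 2.4823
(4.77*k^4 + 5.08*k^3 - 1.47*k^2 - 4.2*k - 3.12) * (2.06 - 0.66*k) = -3.1482*k^5 + 6.4734*k^4 + 11.435*k^3 - 0.2562*k^2 - 6.5928*k - 6.4272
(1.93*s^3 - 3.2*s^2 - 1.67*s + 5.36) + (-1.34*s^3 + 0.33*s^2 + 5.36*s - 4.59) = 0.59*s^3 - 2.87*s^2 + 3.69*s + 0.77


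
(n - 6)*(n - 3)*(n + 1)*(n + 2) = n^4 - 6*n^3 - 7*n^2 + 36*n + 36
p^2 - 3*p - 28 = (p - 7)*(p + 4)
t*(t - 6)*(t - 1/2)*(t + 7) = t^4 + t^3/2 - 85*t^2/2 + 21*t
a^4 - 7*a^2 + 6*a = a*(a - 2)*(a - 1)*(a + 3)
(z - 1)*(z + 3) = z^2 + 2*z - 3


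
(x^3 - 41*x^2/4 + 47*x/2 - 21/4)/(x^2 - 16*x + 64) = (4*x^3 - 41*x^2 + 94*x - 21)/(4*(x^2 - 16*x + 64))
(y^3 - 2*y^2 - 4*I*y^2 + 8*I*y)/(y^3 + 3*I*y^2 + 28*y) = (y - 2)/(y + 7*I)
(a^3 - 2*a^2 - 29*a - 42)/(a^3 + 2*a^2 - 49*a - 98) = (a + 3)/(a + 7)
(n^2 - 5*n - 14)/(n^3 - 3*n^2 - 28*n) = (n + 2)/(n*(n + 4))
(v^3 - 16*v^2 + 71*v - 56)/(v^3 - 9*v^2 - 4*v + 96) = (v^2 - 8*v + 7)/(v^2 - v - 12)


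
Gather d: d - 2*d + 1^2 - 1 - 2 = -d - 2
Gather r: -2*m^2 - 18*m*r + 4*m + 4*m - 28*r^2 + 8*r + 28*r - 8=-2*m^2 + 8*m - 28*r^2 + r*(36 - 18*m) - 8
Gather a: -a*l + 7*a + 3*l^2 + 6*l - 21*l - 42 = a*(7 - l) + 3*l^2 - 15*l - 42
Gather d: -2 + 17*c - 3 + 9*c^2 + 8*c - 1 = 9*c^2 + 25*c - 6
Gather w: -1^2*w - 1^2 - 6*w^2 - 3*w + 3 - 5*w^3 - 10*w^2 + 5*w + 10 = -5*w^3 - 16*w^2 + w + 12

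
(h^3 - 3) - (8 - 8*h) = h^3 + 8*h - 11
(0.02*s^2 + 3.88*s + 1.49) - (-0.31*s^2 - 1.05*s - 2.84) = 0.33*s^2 + 4.93*s + 4.33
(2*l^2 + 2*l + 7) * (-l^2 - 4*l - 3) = -2*l^4 - 10*l^3 - 21*l^2 - 34*l - 21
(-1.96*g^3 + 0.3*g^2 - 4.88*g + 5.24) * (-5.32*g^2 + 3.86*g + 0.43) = 10.4272*g^5 - 9.1616*g^4 + 26.2768*g^3 - 46.5846*g^2 + 18.128*g + 2.2532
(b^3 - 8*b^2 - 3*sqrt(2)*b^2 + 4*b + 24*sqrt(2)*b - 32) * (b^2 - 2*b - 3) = b^5 - 10*b^4 - 3*sqrt(2)*b^4 + 17*b^3 + 30*sqrt(2)*b^3 - 39*sqrt(2)*b^2 - 16*b^2 - 72*sqrt(2)*b + 52*b + 96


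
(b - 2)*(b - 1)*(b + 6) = b^3 + 3*b^2 - 16*b + 12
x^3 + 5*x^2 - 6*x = x*(x - 1)*(x + 6)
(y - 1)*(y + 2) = y^2 + y - 2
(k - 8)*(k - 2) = k^2 - 10*k + 16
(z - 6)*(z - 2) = z^2 - 8*z + 12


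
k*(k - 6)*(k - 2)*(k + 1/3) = k^4 - 23*k^3/3 + 28*k^2/3 + 4*k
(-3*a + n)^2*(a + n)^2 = 9*a^4 + 12*a^3*n - 2*a^2*n^2 - 4*a*n^3 + n^4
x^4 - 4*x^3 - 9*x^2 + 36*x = x*(x - 4)*(x - 3)*(x + 3)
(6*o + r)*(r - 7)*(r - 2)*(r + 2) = 6*o*r^3 - 42*o*r^2 - 24*o*r + 168*o + r^4 - 7*r^3 - 4*r^2 + 28*r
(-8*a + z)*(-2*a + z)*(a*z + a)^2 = 16*a^4*z^2 + 32*a^4*z + 16*a^4 - 10*a^3*z^3 - 20*a^3*z^2 - 10*a^3*z + a^2*z^4 + 2*a^2*z^3 + a^2*z^2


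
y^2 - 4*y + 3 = (y - 3)*(y - 1)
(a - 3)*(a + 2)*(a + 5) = a^3 + 4*a^2 - 11*a - 30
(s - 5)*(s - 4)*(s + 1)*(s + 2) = s^4 - 6*s^3 - 5*s^2 + 42*s + 40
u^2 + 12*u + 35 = (u + 5)*(u + 7)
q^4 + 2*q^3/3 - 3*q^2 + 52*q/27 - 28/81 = (q - 2/3)^2*(q - 1/3)*(q + 7/3)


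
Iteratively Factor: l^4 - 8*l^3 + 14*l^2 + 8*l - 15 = (l - 5)*(l^3 - 3*l^2 - l + 3) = (l - 5)*(l - 3)*(l^2 - 1) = (l - 5)*(l - 3)*(l - 1)*(l + 1)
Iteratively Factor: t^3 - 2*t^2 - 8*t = (t)*(t^2 - 2*t - 8) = t*(t + 2)*(t - 4)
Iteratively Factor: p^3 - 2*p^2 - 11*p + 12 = (p + 3)*(p^2 - 5*p + 4) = (p - 4)*(p + 3)*(p - 1)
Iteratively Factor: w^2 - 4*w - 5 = (w + 1)*(w - 5)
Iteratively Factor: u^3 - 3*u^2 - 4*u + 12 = (u - 2)*(u^2 - u - 6) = (u - 2)*(u + 2)*(u - 3)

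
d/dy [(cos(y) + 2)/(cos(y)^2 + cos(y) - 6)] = (cos(y)^2 + 4*cos(y) + 8)*sin(y)/(cos(y)^2 + cos(y) - 6)^2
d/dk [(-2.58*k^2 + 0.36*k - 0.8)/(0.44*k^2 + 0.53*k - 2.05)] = (-1.5258*k^2 + 11.282*k - 0.314)/(0.1936*k^4 + 0.4664*k^3 - 1.5231*k^2 - 2.173*k + 4.2025)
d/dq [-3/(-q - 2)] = -3/(q + 2)^2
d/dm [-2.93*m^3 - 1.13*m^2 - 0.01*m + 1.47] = -8.79*m^2 - 2.26*m - 0.01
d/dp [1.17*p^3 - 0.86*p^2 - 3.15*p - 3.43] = 3.51*p^2 - 1.72*p - 3.15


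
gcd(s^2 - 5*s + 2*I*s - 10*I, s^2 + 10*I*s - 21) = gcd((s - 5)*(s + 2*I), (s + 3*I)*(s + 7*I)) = 1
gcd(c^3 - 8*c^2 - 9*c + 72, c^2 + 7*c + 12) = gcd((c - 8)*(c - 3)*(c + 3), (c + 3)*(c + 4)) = c + 3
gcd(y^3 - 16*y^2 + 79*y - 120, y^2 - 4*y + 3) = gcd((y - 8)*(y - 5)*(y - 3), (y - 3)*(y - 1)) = y - 3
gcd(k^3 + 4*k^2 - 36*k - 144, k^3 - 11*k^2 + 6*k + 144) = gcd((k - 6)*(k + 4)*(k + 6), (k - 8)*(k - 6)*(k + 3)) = k - 6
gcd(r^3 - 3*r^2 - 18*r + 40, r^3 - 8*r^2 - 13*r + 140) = r^2 - r - 20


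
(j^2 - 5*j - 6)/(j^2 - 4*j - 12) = (j + 1)/(j + 2)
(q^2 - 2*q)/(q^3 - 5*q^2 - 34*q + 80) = q/(q^2 - 3*q - 40)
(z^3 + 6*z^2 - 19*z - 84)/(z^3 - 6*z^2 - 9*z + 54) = (z^2 + 3*z - 28)/(z^2 - 9*z + 18)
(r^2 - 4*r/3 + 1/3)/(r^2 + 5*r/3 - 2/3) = (r - 1)/(r + 2)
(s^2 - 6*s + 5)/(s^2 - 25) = (s - 1)/(s + 5)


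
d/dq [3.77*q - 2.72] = 3.77000000000000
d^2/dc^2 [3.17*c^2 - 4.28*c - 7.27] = 6.34000000000000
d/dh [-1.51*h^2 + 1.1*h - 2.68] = 1.1 - 3.02*h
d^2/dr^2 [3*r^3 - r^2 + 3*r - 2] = 18*r - 2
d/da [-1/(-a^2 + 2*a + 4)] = 2*(1 - a)/(-a^2 + 2*a + 4)^2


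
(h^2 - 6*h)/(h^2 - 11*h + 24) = h*(h - 6)/(h^2 - 11*h + 24)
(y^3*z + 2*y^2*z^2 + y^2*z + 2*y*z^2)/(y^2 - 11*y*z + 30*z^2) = y*z*(y^2 + 2*y*z + y + 2*z)/(y^2 - 11*y*z + 30*z^2)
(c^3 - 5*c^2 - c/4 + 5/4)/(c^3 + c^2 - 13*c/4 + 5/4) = (2*c^2 - 9*c - 5)/(2*c^2 + 3*c - 5)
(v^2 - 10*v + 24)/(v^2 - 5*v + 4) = (v - 6)/(v - 1)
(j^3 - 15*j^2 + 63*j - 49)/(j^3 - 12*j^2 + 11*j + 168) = (j^2 - 8*j + 7)/(j^2 - 5*j - 24)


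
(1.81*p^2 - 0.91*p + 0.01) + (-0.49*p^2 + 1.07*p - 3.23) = 1.32*p^2 + 0.16*p - 3.22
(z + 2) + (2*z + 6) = 3*z + 8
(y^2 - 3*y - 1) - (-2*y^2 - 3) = 3*y^2 - 3*y + 2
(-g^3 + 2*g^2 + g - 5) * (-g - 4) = g^4 + 2*g^3 - 9*g^2 + g + 20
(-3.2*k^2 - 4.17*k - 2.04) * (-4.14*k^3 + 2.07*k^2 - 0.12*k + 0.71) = 13.248*k^5 + 10.6398*k^4 + 0.197699999999999*k^3 - 5.9944*k^2 - 2.7159*k - 1.4484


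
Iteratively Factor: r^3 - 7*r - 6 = (r + 1)*(r^2 - r - 6) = (r - 3)*(r + 1)*(r + 2)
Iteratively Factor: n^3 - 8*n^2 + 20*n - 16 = (n - 2)*(n^2 - 6*n + 8) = (n - 2)^2*(n - 4)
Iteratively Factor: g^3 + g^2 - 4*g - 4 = (g + 1)*(g^2 - 4) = (g + 1)*(g + 2)*(g - 2)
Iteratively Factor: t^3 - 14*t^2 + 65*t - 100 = (t - 4)*(t^2 - 10*t + 25) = (t - 5)*(t - 4)*(t - 5)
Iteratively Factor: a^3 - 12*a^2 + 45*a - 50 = (a - 5)*(a^2 - 7*a + 10) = (a - 5)*(a - 2)*(a - 5)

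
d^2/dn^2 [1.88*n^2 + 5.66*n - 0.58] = 3.76000000000000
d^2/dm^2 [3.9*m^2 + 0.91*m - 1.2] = 7.80000000000000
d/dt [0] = 0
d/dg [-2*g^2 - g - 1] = -4*g - 1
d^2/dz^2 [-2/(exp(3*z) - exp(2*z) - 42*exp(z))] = 2*(2*(-3*exp(2*z) + 2*exp(z) + 42)^2 + (-exp(2*z) + exp(z) + 42)*(9*exp(2*z) - 4*exp(z) - 42))*exp(-z)/(-exp(2*z) + exp(z) + 42)^3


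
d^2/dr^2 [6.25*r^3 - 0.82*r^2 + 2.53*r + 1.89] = 37.5*r - 1.64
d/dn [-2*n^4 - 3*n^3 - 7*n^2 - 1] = n*(-8*n^2 - 9*n - 14)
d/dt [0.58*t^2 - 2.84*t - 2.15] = 1.16*t - 2.84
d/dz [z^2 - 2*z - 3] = 2*z - 2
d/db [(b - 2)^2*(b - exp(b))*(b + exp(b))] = 4*b^3 - 2*b^2*exp(2*b) - 12*b^2 + 6*b*exp(2*b) + 8*b - 4*exp(2*b)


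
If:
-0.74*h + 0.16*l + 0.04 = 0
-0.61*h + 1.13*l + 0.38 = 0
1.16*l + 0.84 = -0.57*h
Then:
No Solution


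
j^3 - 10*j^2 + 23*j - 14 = (j - 7)*(j - 2)*(j - 1)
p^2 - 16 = (p - 4)*(p + 4)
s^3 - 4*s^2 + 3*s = s*(s - 3)*(s - 1)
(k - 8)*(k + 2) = k^2 - 6*k - 16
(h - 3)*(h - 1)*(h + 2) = h^3 - 2*h^2 - 5*h + 6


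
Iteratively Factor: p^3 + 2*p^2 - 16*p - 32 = (p + 2)*(p^2 - 16) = (p + 2)*(p + 4)*(p - 4)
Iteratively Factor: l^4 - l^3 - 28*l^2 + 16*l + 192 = (l - 4)*(l^3 + 3*l^2 - 16*l - 48) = (l - 4)*(l + 4)*(l^2 - l - 12) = (l - 4)*(l + 3)*(l + 4)*(l - 4)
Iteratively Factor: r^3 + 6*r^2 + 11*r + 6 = (r + 1)*(r^2 + 5*r + 6) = (r + 1)*(r + 3)*(r + 2)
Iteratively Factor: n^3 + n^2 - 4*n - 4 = (n + 1)*(n^2 - 4) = (n + 1)*(n + 2)*(n - 2)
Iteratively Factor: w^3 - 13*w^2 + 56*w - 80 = (w - 4)*(w^2 - 9*w + 20) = (w - 5)*(w - 4)*(w - 4)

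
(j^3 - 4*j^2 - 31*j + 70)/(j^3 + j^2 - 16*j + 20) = (j - 7)/(j - 2)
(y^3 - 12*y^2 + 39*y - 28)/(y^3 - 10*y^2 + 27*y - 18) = (y^2 - 11*y + 28)/(y^2 - 9*y + 18)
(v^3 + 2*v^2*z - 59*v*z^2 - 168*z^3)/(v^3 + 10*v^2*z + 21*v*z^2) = (v - 8*z)/v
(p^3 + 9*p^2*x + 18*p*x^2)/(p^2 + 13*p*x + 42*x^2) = p*(p + 3*x)/(p + 7*x)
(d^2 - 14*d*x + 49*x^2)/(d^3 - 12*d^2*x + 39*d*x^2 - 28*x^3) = (d - 7*x)/(d^2 - 5*d*x + 4*x^2)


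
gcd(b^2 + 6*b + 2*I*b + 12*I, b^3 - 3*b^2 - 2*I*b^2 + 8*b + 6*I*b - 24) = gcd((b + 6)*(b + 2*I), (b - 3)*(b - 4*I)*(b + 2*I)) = b + 2*I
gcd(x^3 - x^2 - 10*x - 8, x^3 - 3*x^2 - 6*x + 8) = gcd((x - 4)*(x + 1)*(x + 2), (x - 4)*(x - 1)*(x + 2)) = x^2 - 2*x - 8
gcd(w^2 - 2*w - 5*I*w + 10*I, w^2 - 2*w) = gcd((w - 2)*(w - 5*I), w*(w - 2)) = w - 2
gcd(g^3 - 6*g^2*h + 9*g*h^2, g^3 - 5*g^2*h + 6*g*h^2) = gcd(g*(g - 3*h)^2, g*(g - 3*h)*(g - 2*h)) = g^2 - 3*g*h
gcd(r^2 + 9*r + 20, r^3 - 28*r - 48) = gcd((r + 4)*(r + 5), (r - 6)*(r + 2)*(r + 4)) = r + 4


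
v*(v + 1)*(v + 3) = v^3 + 4*v^2 + 3*v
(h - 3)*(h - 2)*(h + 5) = h^3 - 19*h + 30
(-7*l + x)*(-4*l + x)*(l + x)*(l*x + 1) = 28*l^4*x + 17*l^3*x^2 + 28*l^3 - 10*l^2*x^3 + 17*l^2*x + l*x^4 - 10*l*x^2 + x^3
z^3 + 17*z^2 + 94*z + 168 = (z + 4)*(z + 6)*(z + 7)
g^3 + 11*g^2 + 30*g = g*(g + 5)*(g + 6)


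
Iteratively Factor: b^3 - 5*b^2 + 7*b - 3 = (b - 1)*(b^2 - 4*b + 3) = (b - 1)^2*(b - 3)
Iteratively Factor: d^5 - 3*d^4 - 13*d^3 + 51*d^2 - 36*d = (d)*(d^4 - 3*d^3 - 13*d^2 + 51*d - 36) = d*(d - 3)*(d^3 - 13*d + 12) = d*(d - 3)^2*(d^2 + 3*d - 4) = d*(d - 3)^2*(d - 1)*(d + 4)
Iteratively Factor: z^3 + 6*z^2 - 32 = (z + 4)*(z^2 + 2*z - 8) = (z + 4)^2*(z - 2)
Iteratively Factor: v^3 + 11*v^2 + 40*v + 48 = (v + 4)*(v^2 + 7*v + 12) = (v + 4)^2*(v + 3)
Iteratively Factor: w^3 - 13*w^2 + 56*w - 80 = (w - 4)*(w^2 - 9*w + 20) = (w - 5)*(w - 4)*(w - 4)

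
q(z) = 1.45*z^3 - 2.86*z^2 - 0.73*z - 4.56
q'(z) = 4.35*z^2 - 5.72*z - 0.73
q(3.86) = 33.40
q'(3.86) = 42.00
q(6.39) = 252.33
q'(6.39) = 140.34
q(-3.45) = -95.62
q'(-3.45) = 70.78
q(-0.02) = -4.55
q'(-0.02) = -0.61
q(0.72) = -6.03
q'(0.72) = -2.59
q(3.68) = 26.28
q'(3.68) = 37.13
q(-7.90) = -892.19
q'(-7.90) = 315.94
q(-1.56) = -15.89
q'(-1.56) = 18.78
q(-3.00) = -67.26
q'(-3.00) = 55.58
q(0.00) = -4.56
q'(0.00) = -0.73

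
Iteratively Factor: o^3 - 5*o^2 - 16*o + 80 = (o - 4)*(o^2 - o - 20) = (o - 5)*(o - 4)*(o + 4)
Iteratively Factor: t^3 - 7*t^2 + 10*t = (t - 5)*(t^2 - 2*t) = (t - 5)*(t - 2)*(t)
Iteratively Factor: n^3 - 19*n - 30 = (n + 3)*(n^2 - 3*n - 10) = (n + 2)*(n + 3)*(n - 5)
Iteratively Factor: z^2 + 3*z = (z)*(z + 3)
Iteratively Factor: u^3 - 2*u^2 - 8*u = (u)*(u^2 - 2*u - 8) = u*(u - 4)*(u + 2)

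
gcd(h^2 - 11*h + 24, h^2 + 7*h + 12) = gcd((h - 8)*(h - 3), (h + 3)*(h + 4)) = 1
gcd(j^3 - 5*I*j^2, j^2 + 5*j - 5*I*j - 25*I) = j - 5*I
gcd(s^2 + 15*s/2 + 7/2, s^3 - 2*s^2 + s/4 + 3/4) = s + 1/2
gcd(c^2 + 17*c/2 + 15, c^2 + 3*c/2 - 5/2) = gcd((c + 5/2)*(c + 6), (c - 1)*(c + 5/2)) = c + 5/2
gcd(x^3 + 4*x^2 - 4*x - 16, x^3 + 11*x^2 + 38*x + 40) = x^2 + 6*x + 8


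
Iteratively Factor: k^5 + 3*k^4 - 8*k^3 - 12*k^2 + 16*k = (k + 2)*(k^4 + k^3 - 10*k^2 + 8*k) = (k - 1)*(k + 2)*(k^3 + 2*k^2 - 8*k) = (k - 1)*(k + 2)*(k + 4)*(k^2 - 2*k) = (k - 2)*(k - 1)*(k + 2)*(k + 4)*(k)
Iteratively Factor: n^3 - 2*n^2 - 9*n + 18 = (n - 3)*(n^2 + n - 6) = (n - 3)*(n + 3)*(n - 2)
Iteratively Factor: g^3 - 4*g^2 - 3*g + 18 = (g - 3)*(g^2 - g - 6) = (g - 3)^2*(g + 2)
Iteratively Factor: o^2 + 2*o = (o + 2)*(o)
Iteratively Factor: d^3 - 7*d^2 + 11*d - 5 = (d - 1)*(d^2 - 6*d + 5) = (d - 1)^2*(d - 5)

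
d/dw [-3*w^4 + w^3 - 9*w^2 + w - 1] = -12*w^3 + 3*w^2 - 18*w + 1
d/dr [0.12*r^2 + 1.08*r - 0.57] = 0.24*r + 1.08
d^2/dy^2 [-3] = 0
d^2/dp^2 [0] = 0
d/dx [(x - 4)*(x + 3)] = 2*x - 1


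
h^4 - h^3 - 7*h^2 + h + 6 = (h - 3)*(h - 1)*(h + 1)*(h + 2)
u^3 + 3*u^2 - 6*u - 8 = (u - 2)*(u + 1)*(u + 4)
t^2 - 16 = (t - 4)*(t + 4)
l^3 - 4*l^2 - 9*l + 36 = (l - 4)*(l - 3)*(l + 3)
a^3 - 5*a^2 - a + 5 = (a - 5)*(a - 1)*(a + 1)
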